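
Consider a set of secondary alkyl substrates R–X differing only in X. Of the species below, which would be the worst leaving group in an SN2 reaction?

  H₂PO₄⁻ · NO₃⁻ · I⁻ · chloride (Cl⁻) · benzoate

The more stable X⁻ (or X) is on its own — i.e. the weaker a base it is — the better a leaving group it makes.
I⁻: pKₐ(HI) ≈ -10
chloride (Cl⁻): pKₐ(HCl) ≈ -7
NO₃⁻: pKₐ(HNO₃) ≈ -1.3
H₂PO₄⁻: pKₐ(H₃PO₄) ≈ 2.1
benzoate: pKₐ(C₆H₅COOH) ≈ 4.2

benzoate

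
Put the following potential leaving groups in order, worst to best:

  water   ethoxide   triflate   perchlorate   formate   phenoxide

ethoxide < phenoxide < formate < water < perchlorate < triflate

triflate: pKₐ(CF₃SO₃H (triflic acid)) ≈ -14
perchlorate: pKₐ(HClO₄) ≈ -10 — extremely weak base; rarely used for safety reasons
water: pKₐ(H₃O⁺) ≈ -1.7 — neutral; leaves from a protonated alcohol (R–OH₂⁺)
formate: pKₐ(HCOOH) ≈ 3.8 — resonance-stabilised carboxylate
phenoxide: pKₐ(C₆H₅OH (phenol)) ≈ 10
ethoxide: pKₐ(CH₃CH₂OH) ≈ 16
Listed from poorest to best leaving group as asked.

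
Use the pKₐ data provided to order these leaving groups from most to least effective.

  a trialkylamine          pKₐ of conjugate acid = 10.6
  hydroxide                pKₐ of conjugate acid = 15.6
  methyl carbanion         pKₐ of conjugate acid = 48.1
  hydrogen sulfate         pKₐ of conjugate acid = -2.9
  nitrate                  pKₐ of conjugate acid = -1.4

Lower conjugate-acid pKₐ ⇒ weaker base ⇒ better leaving group.
Sorting by the given values: hydrogen sulfate (-2.9), nitrate (-1.4), a trialkylamine (10.6), hydroxide (15.6), methyl carbanion (48.1).

hydrogen sulfate > nitrate > a trialkylamine > hydroxide > methyl carbanion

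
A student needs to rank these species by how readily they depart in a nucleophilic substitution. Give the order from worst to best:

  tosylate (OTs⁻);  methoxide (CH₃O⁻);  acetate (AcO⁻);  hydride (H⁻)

hydride (H⁻) < methoxide (CH₃O⁻) < acetate (AcO⁻) < tosylate (OTs⁻)

tosylate (OTs⁻): pKₐ(p-CH₃C₆H₄SO₃H (TsOH)) ≈ -2.8
acetate (AcO⁻): pKₐ(CH₃COOH) ≈ 4.8
methoxide (CH₃O⁻): pKₐ(CH₃OH) ≈ 15.5
hydride (H⁻): pKₐ(H₂) ≈ 36
Listed from poorest to best leaving group as asked.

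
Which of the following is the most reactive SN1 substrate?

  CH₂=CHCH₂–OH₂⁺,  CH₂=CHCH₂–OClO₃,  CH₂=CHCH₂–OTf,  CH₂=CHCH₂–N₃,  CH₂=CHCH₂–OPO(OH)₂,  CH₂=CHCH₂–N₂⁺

CH₂=CHCH₂–N₂⁺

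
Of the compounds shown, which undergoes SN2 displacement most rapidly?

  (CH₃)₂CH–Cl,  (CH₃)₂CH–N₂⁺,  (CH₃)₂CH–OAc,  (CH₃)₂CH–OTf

(CH₃)₂CH–N₂⁺

Identical carbon frameworks mean the comparison reduces to leaving-group quality.
The more stable X⁻ (or X) is on its own — i.e. the weaker a base it is — the better a leaving group it makes.
(CH₃)₂CH–N₂⁺ loses N₂: no meaningful conjugate acid; N₂ departs as an exceptionally stable neutral molecule
(CH₃)₂CH–OTf loses OTf⁻: pKₐ(CF₃SO₃H (triflic acid)) ≈ -14
(CH₃)₂CH–Cl loses Cl⁻: pKₐ(HCl) ≈ -7
(CH₃)₂CH–OAc loses AcO⁻: pKₐ(CH₃COOH) ≈ 4.8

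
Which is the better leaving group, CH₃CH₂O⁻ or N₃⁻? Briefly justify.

N₃⁻

N₃⁻ is the better leaving group.
pKₐ(HN₃) ≈ 4.7 versus pKₐ(CH₃CH₂OH) ≈ 16: N₃⁻ is the much weaker base.
Linear, resonance-stabilised.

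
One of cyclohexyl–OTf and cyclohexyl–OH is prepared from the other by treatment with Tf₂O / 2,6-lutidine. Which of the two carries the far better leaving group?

cyclohexyl–OTf

From cyclohexyl–OH the departing group would be OH⁻ (pKₐ(H₂O) ≈ 15.7). Strong base; essentially never leaves without prior activation.
From cyclohexyl–OTf the leaving group is OTf⁻ (pKₐ(CF₃SO₃H (triflic acid)) ≈ -14). Charge spread over three oxygens and a CF₃ group; the premier leaving group in synthesis.
Treatment with Tf₂O / 2,6-lutidine works by converting the hydroxyl into a triflate, making cyclohexyl–OTf enormously more reactive.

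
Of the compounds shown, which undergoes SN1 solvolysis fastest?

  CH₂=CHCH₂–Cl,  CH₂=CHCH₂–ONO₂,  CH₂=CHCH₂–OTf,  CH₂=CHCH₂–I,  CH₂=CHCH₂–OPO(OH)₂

CH₂=CHCH₂–OTf

With the same alkyl group throughout, only the leaving group differentiates the rates.
A good leaving group is a weak base: the lower the pKₐ of its conjugate acid, the more readily it departs.
CH₂=CHCH₂–OTf loses OTf⁻: pKₐ(CF₃SO₃H (triflic acid)) ≈ -14
CH₂=CHCH₂–I loses I⁻: pKₐ(HI) ≈ -10
CH₂=CHCH₂–Cl loses Cl⁻: pKₐ(HCl) ≈ -7
CH₂=CHCH₂–ONO₂ loses NO₃⁻: pKₐ(HNO₃) ≈ -1.3
CH₂=CHCH₂–OPO(OH)₂ loses H₂PO₄⁻: pKₐ(H₃PO₄) ≈ 2.1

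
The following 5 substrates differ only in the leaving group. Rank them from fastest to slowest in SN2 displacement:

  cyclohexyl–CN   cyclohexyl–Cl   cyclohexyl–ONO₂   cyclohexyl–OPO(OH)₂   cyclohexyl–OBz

cyclohexyl–Cl > cyclohexyl–ONO₂ > cyclohexyl–OPO(OH)₂ > cyclohexyl–OBz > cyclohexyl–CN

The skeletons are identical, so relative rate is governed entirely by leaving-group ability.
A good leaving group is a weak base: the lower the pKₐ of its conjugate acid, the more readily it departs.
cyclohexyl–Cl loses Cl⁻: pKₐ(HCl) ≈ -7
cyclohexyl–ONO₂ loses NO₃⁻: pKₐ(HNO₃) ≈ -1.3
cyclohexyl–OPO(OH)₂ loses H₂PO₄⁻: pKₐ(H₃PO₄) ≈ 2.1
cyclohexyl–OBz loses PhCOO⁻: pKₐ(C₆H₅COOH) ≈ 4.2
cyclohexyl–CN loses CN⁻: pKₐ(HCN) ≈ 9.2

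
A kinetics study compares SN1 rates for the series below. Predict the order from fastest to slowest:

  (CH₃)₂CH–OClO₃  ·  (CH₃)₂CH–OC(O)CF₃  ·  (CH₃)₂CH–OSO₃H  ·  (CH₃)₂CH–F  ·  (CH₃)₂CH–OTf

Same R in every case — rank the leaving groups.
Rank by basicity of the departing species: weakest base leaves most easily.
(CH₃)₂CH–OTf loses OTf⁻: pKₐ(CF₃SO₃H (triflic acid)) ≈ -14
(CH₃)₂CH–OClO₃ loses ClO₄⁻: pKₐ(HClO₄) ≈ -10
(CH₃)₂CH–OSO₃H loses HSO₄⁻: pKₐ(H₂SO₄) ≈ -3
(CH₃)₂CH–OC(O)CF₃ loses CF₃COO⁻: pKₐ(CF₃COOH) ≈ 0.2
(CH₃)₂CH–F loses F⁻: pKₐ(HF) ≈ 3.2

(CH₃)₂CH–OTf > (CH₃)₂CH–OClO₃ > (CH₃)₂CH–OSO₃H > (CH₃)₂CH–OC(O)CF₃ > (CH₃)₂CH–F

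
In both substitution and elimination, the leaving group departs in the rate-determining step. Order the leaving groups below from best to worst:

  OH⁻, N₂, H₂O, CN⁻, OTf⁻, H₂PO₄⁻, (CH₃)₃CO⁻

N₂: no meaningful conjugate acid; N₂ departs as an exceptionally stable neutral molecule
OTf⁻: pKₐ(CF₃SO₃H (triflic acid)) ≈ -14
H₂O: pKₐ(H₃O⁺) ≈ -1.7
H₂PO₄⁻: pKₐ(H₃PO₄) ≈ 2.1
CN⁻: pKₐ(HCN) ≈ 9.2
OH⁻: pKₐ(H₂O) ≈ 15.7
(CH₃)₃CO⁻: pKₐ(t-BuOH) ≈ 18

N₂ > OTf⁻ > H₂O > H₂PO₄⁻ > CN⁻ > OH⁻ > (CH₃)₃CO⁻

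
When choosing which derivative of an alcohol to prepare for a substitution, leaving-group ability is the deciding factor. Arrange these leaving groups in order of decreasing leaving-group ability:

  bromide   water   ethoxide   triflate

A good leaving group is a weak base: the lower the pKₐ of its conjugate acid, the more readily it departs.
triflate: pKₐ(CF₃SO₃H (triflic acid)) ≈ -14 — charge spread over three oxygens and a CF₃ group; the premier leaving group in synthesis
bromide: pKₐ(HBr) ≈ -9
water: pKₐ(H₃O⁺) ≈ -1.7 — neutral; leaves from a protonated alcohol (R–OH₂⁺)
ethoxide: pKₐ(CH₃CH₂OH) ≈ 16 — strong base; alkoxides do not leave unassisted

triflate > bromide > water > ethoxide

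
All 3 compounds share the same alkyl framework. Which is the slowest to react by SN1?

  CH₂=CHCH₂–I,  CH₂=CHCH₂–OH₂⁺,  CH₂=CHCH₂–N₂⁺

CH₂=CHCH₂–OH₂⁺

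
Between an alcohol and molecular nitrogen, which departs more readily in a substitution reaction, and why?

molecular nitrogen

molecular nitrogen is the better leaving group.
N₂ is the ultimate leaving group — it departs as an exceptionally stable neutral molecule, whereas an alcohol (pKₐ(R'OH₂⁺) ≈ -2.4) is far more basic.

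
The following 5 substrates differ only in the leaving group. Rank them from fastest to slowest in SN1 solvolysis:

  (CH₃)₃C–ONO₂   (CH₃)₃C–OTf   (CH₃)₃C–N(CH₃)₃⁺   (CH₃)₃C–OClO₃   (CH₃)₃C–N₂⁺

The skeletons are identical, so relative rate is governed entirely by leaving-group ability.
The more stable X⁻ (or X) is on its own — i.e. the weaker a base it is — the better a leaving group it makes.
(CH₃)₃C–N₂⁺ loses N₂: no meaningful conjugate acid; N₂ departs as an exceptionally stable neutral molecule
(CH₃)₃C–OTf loses OTf⁻: pKₐ(CF₃SO₃H (triflic acid)) ≈ -14
(CH₃)₃C–OClO₃ loses ClO₄⁻: pKₐ(HClO₄) ≈ -10
(CH₃)₃C–ONO₂ loses NO₃⁻: pKₐ(HNO₃) ≈ -1.3
(CH₃)₃C–N(CH₃)₃⁺ loses NR'₃: pKₐ(R'₃NH⁺) ≈ 10.7

(CH₃)₃C–N₂⁺ > (CH₃)₃C–OTf > (CH₃)₃C–OClO₃ > (CH₃)₃C–ONO₂ > (CH₃)₃C–N(CH₃)₃⁺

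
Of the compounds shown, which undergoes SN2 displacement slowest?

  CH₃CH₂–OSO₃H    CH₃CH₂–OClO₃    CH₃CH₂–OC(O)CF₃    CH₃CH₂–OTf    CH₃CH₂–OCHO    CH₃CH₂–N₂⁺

The skeletons are identical, so relative rate is governed entirely by leaving-group ability.
Rank by basicity of the departing species: weakest base leaves most easily.
CH₃CH₂–N₂⁺ loses N₂: no meaningful conjugate acid; N₂ departs as an exceptionally stable neutral molecule
CH₃CH₂–OTf loses OTf⁻: pKₐ(CF₃SO₃H (triflic acid)) ≈ -14
CH₃CH₂–OClO₃ loses ClO₄⁻: pKₐ(HClO₄) ≈ -10
CH₃CH₂–OSO₃H loses HSO₄⁻: pKₐ(H₂SO₄) ≈ -3
CH₃CH₂–OC(O)CF₃ loses CF₃COO⁻: pKₐ(CF₃COOH) ≈ 0.2
CH₃CH₂–OCHO loses HCOO⁻: pKₐ(HCOOH) ≈ 3.8

CH₃CH₂–OCHO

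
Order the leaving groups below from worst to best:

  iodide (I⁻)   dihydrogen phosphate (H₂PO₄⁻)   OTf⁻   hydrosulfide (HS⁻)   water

hydrosulfide (HS⁻) < dihydrogen phosphate (H₂PO₄⁻) < water < iodide (I⁻) < OTf⁻

Leaving-group ability tracks the stability of the departed species; conjugate-acid pKₐ is the usual yardstick (lower pKₐ → better LG).
OTf⁻: pKₐ(CF₃SO₃H (triflic acid)) ≈ -14
iodide (I⁻): pKₐ(HI) ≈ -10 — large, highly polarisable; very weak base
water: pKₐ(H₃O⁺) ≈ -1.7 — neutral; leaves from a protonated alcohol (R–OH₂⁺)
dihydrogen phosphate (H₂PO₄⁻): pKₐ(H₃PO₄) ≈ 2.1 — moderate base; biological leaving group after further activation
hydrosulfide (HS⁻): pKₐ(H₂S) ≈ 7
Reversing gives the worst-to-best order requested.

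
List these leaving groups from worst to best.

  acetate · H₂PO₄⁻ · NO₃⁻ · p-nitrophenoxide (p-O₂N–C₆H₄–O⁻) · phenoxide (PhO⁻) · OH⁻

OH⁻ < phenoxide (PhO⁻) < p-nitrophenoxide (p-O₂N–C₆H₄–O⁻) < acetate < H₂PO₄⁻ < NO₃⁻

Rank by basicity of the departing species: weakest base leaves most easily.
NO₃⁻: pKₐ(HNO₃) ≈ -1.3 — resonance-delocalised over three oxygens
H₂PO₄⁻: pKₐ(H₃PO₄) ≈ 2.1
acetate: pKₐ(CH₃COOH) ≈ 4.8
p-nitrophenoxide (p-O₂N–C₆H₄–O⁻): pKₐ(p-nitrophenol) ≈ 7.2 — nitro group delocalises the charge; the classic chromogenic LG
phenoxide (PhO⁻): pKₐ(C₆H₅OH (phenol)) ≈ 10 — resonance into the ring helps, but still a poor LG
OH⁻: pKₐ(H₂O) ≈ 15.7 — strong base; essentially never leaves without prior activation
Listed from poorest to best leaving group as asked.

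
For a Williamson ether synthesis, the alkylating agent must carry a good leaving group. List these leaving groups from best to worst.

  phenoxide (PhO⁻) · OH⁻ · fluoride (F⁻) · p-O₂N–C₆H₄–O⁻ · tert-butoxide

fluoride (F⁻): pKₐ(HF) ≈ 3.2
p-O₂N–C₆H₄–O⁻: pKₐ(p-nitrophenol) ≈ 7.2
phenoxide (PhO⁻): pKₐ(C₆H₅OH (phenol)) ≈ 10 — resonance into the ring helps, but still a poor LG
OH⁻: pKₐ(H₂O) ≈ 15.7 — strong base; essentially never leaves without prior activation
tert-butoxide: pKₐ(t-BuOH) ≈ 18

fluoride (F⁻) > p-O₂N–C₆H₄–O⁻ > phenoxide (PhO⁻) > OH⁻ > tert-butoxide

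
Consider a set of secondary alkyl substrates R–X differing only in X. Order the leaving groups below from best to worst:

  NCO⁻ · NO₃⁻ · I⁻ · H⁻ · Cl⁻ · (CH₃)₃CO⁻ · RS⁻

I⁻ > Cl⁻ > NO₃⁻ > NCO⁻ > RS⁻ > (CH₃)₃CO⁻ > H⁻

Leaving-group ability tracks the stability of the departed species; conjugate-acid pKₐ is the usual yardstick (lower pKₐ → better LG).
I⁻: pKₐ(HI) ≈ -10
Cl⁻: pKₐ(HCl) ≈ -7
NO₃⁻: pKₐ(HNO₃) ≈ -1.3
NCO⁻: pKₐ(HOCN) ≈ 3.5
RS⁻: pKₐ(RSH (a thiol)) ≈ 10.5
(CH₃)₃CO⁻: pKₐ(t-BuOH) ≈ 18
H⁻: pKₐ(H₂) ≈ 36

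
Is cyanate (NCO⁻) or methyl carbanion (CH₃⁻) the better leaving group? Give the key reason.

cyanate (NCO⁻)

cyanate (NCO⁻) is the better leaving group.
pKₐ(HOCN) ≈ 3.5 versus pKₐ(CH₄) ≈ 48: cyanate (NCO⁻) is the much weaker base.
Resonance between N and O.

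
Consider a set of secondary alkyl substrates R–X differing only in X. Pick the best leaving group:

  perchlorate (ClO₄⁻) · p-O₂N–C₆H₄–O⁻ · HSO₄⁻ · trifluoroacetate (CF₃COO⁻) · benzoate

perchlorate (ClO₄⁻): pKₐ(HClO₄) ≈ -10
HSO₄⁻: pKₐ(H₂SO₄) ≈ -3
trifluoroacetate (CF₃COO⁻): pKₐ(CF₃COOH) ≈ 0.2
benzoate: pKₐ(C₆H₅COOH) ≈ 4.2
p-O₂N–C₆H₄–O⁻: pKₐ(p-nitrophenol) ≈ 7.2

perchlorate (ClO₄⁻)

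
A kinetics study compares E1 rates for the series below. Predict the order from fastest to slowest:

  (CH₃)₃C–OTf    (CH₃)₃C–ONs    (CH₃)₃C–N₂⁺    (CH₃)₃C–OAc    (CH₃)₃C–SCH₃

With the same alkyl group throughout, only the leaving group differentiates the rates.
The more stable X⁻ (or X) is on its own — i.e. the weaker a base it is — the better a leaving group it makes.
(CH₃)₃C–N₂⁺ loses N₂: no meaningful conjugate acid; N₂ departs as an exceptionally stable neutral molecule
(CH₃)₃C–OTf loses OTf⁻: pKₐ(CF₃SO₃H (triflic acid)) ≈ -14
(CH₃)₃C–ONs loses ONs⁻: pKₐ(p-O₂NC₆H₄SO₃H) ≈ -3.5
(CH₃)₃C–OAc loses AcO⁻: pKₐ(CH₃COOH) ≈ 4.8
(CH₃)₃C–SCH₃ loses RS⁻: pKₐ(RSH (a thiol)) ≈ 10.5

(CH₃)₃C–N₂⁺ > (CH₃)₃C–OTf > (CH₃)₃C–ONs > (CH₃)₃C–OAc > (CH₃)₃C–SCH₃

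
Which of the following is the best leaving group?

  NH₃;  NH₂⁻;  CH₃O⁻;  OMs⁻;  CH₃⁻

Rank by basicity of the departing species: weakest base leaves most easily.
OMs⁻: pKₐ(CH₃SO₃H (MsOH)) ≈ -1.9
NH₃: pKₐ(NH₄⁺) ≈ 9.2
CH₃O⁻: pKₐ(CH₃OH) ≈ 15.5
NH₂⁻: pKₐ(NH₃) ≈ 38
CH₃⁻: pKₐ(CH₄) ≈ 48

OMs⁻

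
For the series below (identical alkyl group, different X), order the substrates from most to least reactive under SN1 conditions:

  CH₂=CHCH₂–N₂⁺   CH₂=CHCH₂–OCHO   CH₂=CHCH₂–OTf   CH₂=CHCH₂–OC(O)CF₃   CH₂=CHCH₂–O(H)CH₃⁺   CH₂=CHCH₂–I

Same R in every case — rank the leaving groups.
Rank by basicity of the departing species: weakest base leaves most easily.
CH₂=CHCH₂–N₂⁺ loses N₂: no meaningful conjugate acid; N₂ departs as an exceptionally stable neutral molecule
CH₂=CHCH₂–OTf loses OTf⁻: pKₐ(CF₃SO₃H (triflic acid)) ≈ -14
CH₂=CHCH₂–I loses I⁻: pKₐ(HI) ≈ -10
CH₂=CHCH₂–O(H)CH₃⁺ loses R'OH: pKₐ(R'OH₂⁺) ≈ -2.4
CH₂=CHCH₂–OC(O)CF₃ loses CF₃COO⁻: pKₐ(CF₃COOH) ≈ 0.2
CH₂=CHCH₂–OCHO loses HCOO⁻: pKₐ(HCOOH) ≈ 3.8

CH₂=CHCH₂–N₂⁺ > CH₂=CHCH₂–OTf > CH₂=CHCH₂–I > CH₂=CHCH₂–O(H)CH₃⁺ > CH₂=CHCH₂–OC(O)CF₃ > CH₂=CHCH₂–OCHO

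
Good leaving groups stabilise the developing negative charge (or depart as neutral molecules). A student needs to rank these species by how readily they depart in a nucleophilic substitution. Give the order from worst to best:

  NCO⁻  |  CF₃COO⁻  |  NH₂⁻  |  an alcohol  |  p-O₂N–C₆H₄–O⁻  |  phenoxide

an alcohol: pKₐ(R'OH₂⁺) ≈ -2.4
CF₃COO⁻: pKₐ(CF₃COOH) ≈ 0.2 — strongly electron-withdrawing CF₃ stabilises the carboxylate
NCO⁻: pKₐ(HOCN) ≈ 3.5
p-O₂N–C₆H₄–O⁻: pKₐ(p-nitrophenol) ≈ 7.2 — nitro group delocalises the charge; the classic chromogenic LG
phenoxide: pKₐ(C₆H₅OH (phenol)) ≈ 10 — resonance into the ring helps, but still a poor LG
NH₂⁻: pKₐ(NH₃) ≈ 38 — extremely strong base; never a leaving group
Reversing gives the worst-to-best order requested.

NH₂⁻ < phenoxide < p-O₂N–C₆H₄–O⁻ < NCO⁻ < CF₃COO⁻ < an alcohol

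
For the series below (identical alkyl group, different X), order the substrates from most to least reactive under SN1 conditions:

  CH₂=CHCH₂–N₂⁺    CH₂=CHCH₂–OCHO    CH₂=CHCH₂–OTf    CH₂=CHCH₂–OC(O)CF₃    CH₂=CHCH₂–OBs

CH₂=CHCH₂–N₂⁺ > CH₂=CHCH₂–OTf > CH₂=CHCH₂–OBs > CH₂=CHCH₂–OC(O)CF₃ > CH₂=CHCH₂–OCHO

The skeletons are identical, so relative rate is governed entirely by leaving-group ability.
Rank by basicity of the departing species: weakest base leaves most easily.
CH₂=CHCH₂–N₂⁺ loses N₂: no meaningful conjugate acid; N₂ departs as an exceptionally stable neutral molecule
CH₂=CHCH₂–OTf loses OTf⁻: pKₐ(CF₃SO₃H (triflic acid)) ≈ -14
CH₂=CHCH₂–OBs loses OBs⁻: pKₐ(p-BrC₆H₄SO₃H) ≈ -2.8
CH₂=CHCH₂–OC(O)CF₃ loses CF₃COO⁻: pKₐ(CF₃COOH) ≈ 0.2
CH₂=CHCH₂–OCHO loses HCOO⁻: pKₐ(HCOOH) ≈ 3.8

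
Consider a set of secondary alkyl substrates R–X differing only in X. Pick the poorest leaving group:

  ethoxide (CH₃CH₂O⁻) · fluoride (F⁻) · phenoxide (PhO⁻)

ethoxide (CH₃CH₂O⁻)

fluoride (F⁻): pKₐ(HF) ≈ 3.2
phenoxide (PhO⁻): pKₐ(C₆H₅OH (phenol)) ≈ 10
ethoxide (CH₃CH₂O⁻): pKₐ(CH₃CH₂OH) ≈ 16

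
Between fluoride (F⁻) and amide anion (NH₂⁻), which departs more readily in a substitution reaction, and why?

fluoride (F⁻)

fluoride (F⁻) is the better leaving group.
pKₐ(HF) ≈ 3.2 versus pKₐ(NH₃) ≈ 38: fluoride (F⁻) is the much weaker base.
Small and strongly basic; the poor halide leaving group.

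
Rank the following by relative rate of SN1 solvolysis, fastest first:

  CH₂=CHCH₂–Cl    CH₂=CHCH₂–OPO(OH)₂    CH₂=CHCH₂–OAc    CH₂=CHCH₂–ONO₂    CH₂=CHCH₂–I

CH₂=CHCH₂–I > CH₂=CHCH₂–Cl > CH₂=CHCH₂–ONO₂ > CH₂=CHCH₂–OPO(OH)₂ > CH₂=CHCH₂–OAc

Identical carbon frameworks mean the comparison reduces to leaving-group quality.
A good leaving group is a weak base: the lower the pKₐ of its conjugate acid, the more readily it departs.
CH₂=CHCH₂–I loses I⁻: pKₐ(HI) ≈ -10
CH₂=CHCH₂–Cl loses Cl⁻: pKₐ(HCl) ≈ -7
CH₂=CHCH₂–ONO₂ loses NO₃⁻: pKₐ(HNO₃) ≈ -1.3
CH₂=CHCH₂–OPO(OH)₂ loses H₂PO₄⁻: pKₐ(H₃PO₄) ≈ 2.1
CH₂=CHCH₂–OAc loses AcO⁻: pKₐ(CH₃COOH) ≈ 4.8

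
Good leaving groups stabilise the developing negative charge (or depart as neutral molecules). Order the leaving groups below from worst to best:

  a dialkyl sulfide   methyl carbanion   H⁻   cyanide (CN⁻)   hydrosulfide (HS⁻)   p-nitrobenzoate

methyl carbanion < H⁻ < cyanide (CN⁻) < hydrosulfide (HS⁻) < p-nitrobenzoate < a dialkyl sulfide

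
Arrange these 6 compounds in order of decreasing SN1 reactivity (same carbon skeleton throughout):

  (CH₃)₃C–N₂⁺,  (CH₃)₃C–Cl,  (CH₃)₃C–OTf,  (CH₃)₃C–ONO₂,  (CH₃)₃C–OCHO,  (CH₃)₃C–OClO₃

With the same alkyl group throughout, only the leaving group differentiates the rates.
A good leaving group is a weak base: the lower the pKₐ of its conjugate acid, the more readily it departs.
(CH₃)₃C–N₂⁺ loses N₂: no meaningful conjugate acid; N₂ departs as an exceptionally stable neutral molecule
(CH₃)₃C–OTf loses OTf⁻: pKₐ(CF₃SO₃H (triflic acid)) ≈ -14
(CH₃)₃C–OClO₃ loses ClO₄⁻: pKₐ(HClO₄) ≈ -10
(CH₃)₃C–Cl loses Cl⁻: pKₐ(HCl) ≈ -7
(CH₃)₃C–ONO₂ loses NO₃⁻: pKₐ(HNO₃) ≈ -1.3
(CH₃)₃C–OCHO loses HCOO⁻: pKₐ(HCOOH) ≈ 3.8

(CH₃)₃C–N₂⁺ > (CH₃)₃C–OTf > (CH₃)₃C–OClO₃ > (CH₃)₃C–Cl > (CH₃)₃C–ONO₂ > (CH₃)₃C–OCHO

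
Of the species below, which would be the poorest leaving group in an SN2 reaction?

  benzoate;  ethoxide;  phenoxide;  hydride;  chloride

hydride

Rank by basicity of the departing species: weakest base leaves most easily.
chloride: pKₐ(HCl) ≈ -7
benzoate: pKₐ(C₆H₅COOH) ≈ 4.2
phenoxide: pKₐ(C₆H₅OH (phenol)) ≈ 10
ethoxide: pKₐ(CH₃CH₂OH) ≈ 16
hydride: pKₐ(H₂) ≈ 36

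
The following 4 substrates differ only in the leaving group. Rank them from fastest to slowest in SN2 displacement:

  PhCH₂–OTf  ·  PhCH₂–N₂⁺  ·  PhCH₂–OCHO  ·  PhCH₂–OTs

Identical carbon frameworks mean the comparison reduces to leaving-group quality.
Rank by basicity of the departing species: weakest base leaves most easily.
PhCH₂–N₂⁺ loses N₂: no meaningful conjugate acid; N₂ departs as an exceptionally stable neutral molecule
PhCH₂–OTf loses OTf⁻: pKₐ(CF₃SO₃H (triflic acid)) ≈ -14
PhCH₂–OTs loses OTs⁻: pKₐ(p-CH₃C₆H₄SO₃H (TsOH)) ≈ -2.8
PhCH₂–OCHO loses HCOO⁻: pKₐ(HCOOH) ≈ 3.8

PhCH₂–N₂⁺ > PhCH₂–OTf > PhCH₂–OTs > PhCH₂–OCHO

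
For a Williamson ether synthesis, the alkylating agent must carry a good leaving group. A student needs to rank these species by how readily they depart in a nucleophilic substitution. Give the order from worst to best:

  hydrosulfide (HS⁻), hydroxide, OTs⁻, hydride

The more stable X⁻ (or X) is on its own — i.e. the weaker a base it is — the better a leaving group it makes.
OTs⁻: pKₐ(p-CH₃C₆H₄SO₃H (TsOH)) ≈ -2.8
hydrosulfide (HS⁻): pKₐ(H₂S) ≈ 7
hydroxide: pKₐ(H₂O) ≈ 15.7
hydride: pKₐ(H₂) ≈ 36
Listed from poorest to best leaving group as asked.

hydride < hydroxide < hydrosulfide (HS⁻) < OTs⁻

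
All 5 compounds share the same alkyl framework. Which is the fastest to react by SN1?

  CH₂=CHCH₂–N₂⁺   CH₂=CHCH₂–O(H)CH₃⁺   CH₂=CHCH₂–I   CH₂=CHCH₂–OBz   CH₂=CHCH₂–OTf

CH₂=CHCH₂–N₂⁺

Same R in every case — rank the leaving groups.
The more stable X⁻ (or X) is on its own — i.e. the weaker a base it is — the better a leaving group it makes.
CH₂=CHCH₂–N₂⁺ loses N₂: no meaningful conjugate acid; N₂ departs as an exceptionally stable neutral molecule
CH₂=CHCH₂–OTf loses OTf⁻: pKₐ(CF₃SO₃H (triflic acid)) ≈ -14
CH₂=CHCH₂–I loses I⁻: pKₐ(HI) ≈ -10
CH₂=CHCH₂–O(H)CH₃⁺ loses R'OH: pKₐ(R'OH₂⁺) ≈ -2.4
CH₂=CHCH₂–OBz loses PhCOO⁻: pKₐ(C₆H₅COOH) ≈ 4.2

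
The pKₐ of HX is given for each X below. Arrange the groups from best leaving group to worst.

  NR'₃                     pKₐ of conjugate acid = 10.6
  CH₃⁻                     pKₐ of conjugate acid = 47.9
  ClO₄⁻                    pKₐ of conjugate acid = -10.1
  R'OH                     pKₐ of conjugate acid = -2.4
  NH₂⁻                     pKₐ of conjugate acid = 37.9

ClO₄⁻ > R'OH > NR'₃ > NH₂⁻ > CH₃⁻

Lower conjugate-acid pKₐ ⇒ weaker base ⇒ better leaving group.
Sorting by the given values: ClO₄⁻ (-10.1), R'OH (-2.4), NR'₃ (10.6), NH₂⁻ (37.9), CH₃⁻ (47.9).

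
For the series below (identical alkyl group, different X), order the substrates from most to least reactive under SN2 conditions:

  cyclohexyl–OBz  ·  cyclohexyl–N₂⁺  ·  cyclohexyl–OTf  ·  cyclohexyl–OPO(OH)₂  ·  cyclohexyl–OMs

cyclohexyl–N₂⁺ > cyclohexyl–OTf > cyclohexyl–OMs > cyclohexyl–OPO(OH)₂ > cyclohexyl–OBz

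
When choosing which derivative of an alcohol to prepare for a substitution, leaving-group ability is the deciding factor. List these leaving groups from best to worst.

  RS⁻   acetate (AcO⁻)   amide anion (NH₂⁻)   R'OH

Leaving-group ability tracks the stability of the departed species; conjugate-acid pKₐ is the usual yardstick (lower pKₐ → better LG).
R'OH: pKₐ(R'OH₂⁺) ≈ -2.4 — neutral; leaves from a protonated ether (an oxonium ion, R–O(H)R'⁺)
acetate (AcO⁻): pKₐ(CH₃COOH) ≈ 4.8 — resonance-stabilised but still a weak base
RS⁻: pKₐ(RSH (a thiol)) ≈ 10.5 — moderately basic; rarely leaves without activation
amide anion (NH₂⁻): pKₐ(NH₃) ≈ 38 — extremely strong base; never a leaving group

R'OH > acetate (AcO⁻) > RS⁻ > amide anion (NH₂⁻)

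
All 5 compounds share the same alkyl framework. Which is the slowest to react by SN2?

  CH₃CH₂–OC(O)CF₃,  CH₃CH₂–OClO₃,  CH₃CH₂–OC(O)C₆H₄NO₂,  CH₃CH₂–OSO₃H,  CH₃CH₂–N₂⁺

Same R in every case — rank the leaving groups.
Rank by basicity of the departing species: weakest base leaves most easily.
CH₃CH₂–N₂⁺ loses N₂: no meaningful conjugate acid; N₂ departs as an exceptionally stable neutral molecule
CH₃CH₂–OClO₃ loses ClO₄⁻: pKₐ(HClO₄) ≈ -10
CH₃CH₂–OSO₃H loses HSO₄⁻: pKₐ(H₂SO₄) ≈ -3
CH₃CH₂–OC(O)CF₃ loses CF₃COO⁻: pKₐ(CF₃COOH) ≈ 0.2
CH₃CH₂–OC(O)C₆H₄NO₂ loses p-O₂N–C₆H₄–COO⁻: pKₐ(p-nitrobenzoic acid) ≈ 3.4

CH₃CH₂–OC(O)C₆H₄NO₂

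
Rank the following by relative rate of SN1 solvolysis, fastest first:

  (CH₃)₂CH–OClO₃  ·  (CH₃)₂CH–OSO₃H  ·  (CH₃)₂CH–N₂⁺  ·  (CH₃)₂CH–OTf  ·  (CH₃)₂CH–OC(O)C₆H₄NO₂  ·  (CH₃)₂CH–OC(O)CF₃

The skeletons are identical, so relative rate is governed entirely by leaving-group ability.
The more stable X⁻ (or X) is on its own — i.e. the weaker a base it is — the better a leaving group it makes.
(CH₃)₂CH–N₂⁺ loses N₂: no meaningful conjugate acid; N₂ departs as an exceptionally stable neutral molecule
(CH₃)₂CH–OTf loses OTf⁻: pKₐ(CF₃SO₃H (triflic acid)) ≈ -14
(CH₃)₂CH–OClO₃ loses ClO₄⁻: pKₐ(HClO₄) ≈ -10
(CH₃)₂CH–OSO₃H loses HSO₄⁻: pKₐ(H₂SO₄) ≈ -3
(CH₃)₂CH–OC(O)CF₃ loses CF₃COO⁻: pKₐ(CF₃COOH) ≈ 0.2
(CH₃)₂CH–OC(O)C₆H₄NO₂ loses p-O₂N–C₆H₄–COO⁻: pKₐ(p-nitrobenzoic acid) ≈ 3.4

(CH₃)₂CH–N₂⁺ > (CH₃)₂CH–OTf > (CH₃)₂CH–OClO₃ > (CH₃)₂CH–OSO₃H > (CH₃)₂CH–OC(O)CF₃ > (CH₃)₂CH–OC(O)C₆H₄NO₂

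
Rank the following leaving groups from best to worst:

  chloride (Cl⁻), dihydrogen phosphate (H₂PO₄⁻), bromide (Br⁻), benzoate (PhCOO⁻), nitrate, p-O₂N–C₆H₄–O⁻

bromide (Br⁻) > chloride (Cl⁻) > nitrate > dihydrogen phosphate (H₂PO₄⁻) > benzoate (PhCOO⁻) > p-O₂N–C₆H₄–O⁻

A good leaving group is a weak base: the lower the pKₐ of its conjugate acid, the more readily it departs.
bromide (Br⁻): pKₐ(HBr) ≈ -9
chloride (Cl⁻): pKₐ(HCl) ≈ -7
nitrate: pKₐ(HNO₃) ≈ -1.3
dihydrogen phosphate (H₂PO₄⁻): pKₐ(H₃PO₄) ≈ 2.1
benzoate (PhCOO⁻): pKₐ(C₆H₅COOH) ≈ 4.2
p-O₂N–C₆H₄–O⁻: pKₐ(p-nitrophenol) ≈ 7.2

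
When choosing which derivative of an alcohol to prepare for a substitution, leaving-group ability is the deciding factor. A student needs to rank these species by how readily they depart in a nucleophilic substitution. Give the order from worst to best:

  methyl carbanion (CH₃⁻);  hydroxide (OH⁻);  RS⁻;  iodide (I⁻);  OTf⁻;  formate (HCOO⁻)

methyl carbanion (CH₃⁻) < hydroxide (OH⁻) < RS⁻ < formate (HCOO⁻) < iodide (I⁻) < OTf⁻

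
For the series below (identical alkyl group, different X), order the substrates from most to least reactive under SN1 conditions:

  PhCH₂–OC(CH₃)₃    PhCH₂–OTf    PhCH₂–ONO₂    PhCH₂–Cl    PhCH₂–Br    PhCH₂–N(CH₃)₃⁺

PhCH₂–OTf > PhCH₂–Br > PhCH₂–Cl > PhCH₂–ONO₂ > PhCH₂–N(CH₃)₃⁺ > PhCH₂–OC(CH₃)₃

Identical carbon frameworks mean the comparison reduces to leaving-group quality.
The more stable X⁻ (or X) is on its own — i.e. the weaker a base it is — the better a leaving group it makes.
PhCH₂–OTf loses OTf⁻: pKₐ(CF₃SO₃H (triflic acid)) ≈ -14
PhCH₂–Br loses Br⁻: pKₐ(HBr) ≈ -9
PhCH₂–Cl loses Cl⁻: pKₐ(HCl) ≈ -7
PhCH₂–ONO₂ loses NO₃⁻: pKₐ(HNO₃) ≈ -1.3
PhCH₂–N(CH₃)₃⁺ loses NR'₃: pKₐ(R'₃NH⁺) ≈ 10.7
PhCH₂–OC(CH₃)₃ loses (CH₃)₃CO⁻: pKₐ(t-BuOH) ≈ 18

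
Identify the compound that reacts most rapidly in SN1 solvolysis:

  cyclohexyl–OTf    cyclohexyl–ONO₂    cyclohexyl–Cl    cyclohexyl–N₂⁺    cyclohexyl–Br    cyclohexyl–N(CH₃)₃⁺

cyclohexyl–N₂⁺

With the same alkyl group throughout, only the leaving group differentiates the rates.
A good leaving group is a weak base: the lower the pKₐ of its conjugate acid, the more readily it departs.
cyclohexyl–N₂⁺ loses N₂: no meaningful conjugate acid; N₂ departs as an exceptionally stable neutral molecule
cyclohexyl–OTf loses OTf⁻: pKₐ(CF₃SO₃H (triflic acid)) ≈ -14
cyclohexyl–Br loses Br⁻: pKₐ(HBr) ≈ -9
cyclohexyl–Cl loses Cl⁻: pKₐ(HCl) ≈ -7
cyclohexyl–ONO₂ loses NO₃⁻: pKₐ(HNO₃) ≈ -1.3
cyclohexyl–N(CH₃)₃⁺ loses NR'₃: pKₐ(R'₃NH⁺) ≈ 10.7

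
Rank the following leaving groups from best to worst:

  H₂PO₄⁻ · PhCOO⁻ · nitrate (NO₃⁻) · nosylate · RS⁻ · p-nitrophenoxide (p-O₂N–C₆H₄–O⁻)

A good leaving group is a weak base: the lower the pKₐ of its conjugate acid, the more readily it departs.
nosylate: pKₐ(p-O₂NC₆H₄SO₃H) ≈ -3.5
nitrate (NO₃⁻): pKₐ(HNO₃) ≈ -1.3
H₂PO₄⁻: pKₐ(H₃PO₄) ≈ 2.1
PhCOO⁻: pKₐ(C₆H₅COOH) ≈ 4.2
p-nitrophenoxide (p-O₂N–C₆H₄–O⁻): pKₐ(p-nitrophenol) ≈ 7.2
RS⁻: pKₐ(RSH (a thiol)) ≈ 10.5

nosylate > nitrate (NO₃⁻) > H₂PO₄⁻ > PhCOO⁻ > p-nitrophenoxide (p-O₂N–C₆H₄–O⁻) > RS⁻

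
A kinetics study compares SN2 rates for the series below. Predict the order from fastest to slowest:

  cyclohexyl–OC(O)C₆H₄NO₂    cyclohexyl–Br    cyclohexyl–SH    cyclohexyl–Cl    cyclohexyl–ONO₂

cyclohexyl–Br > cyclohexyl–Cl > cyclohexyl–ONO₂ > cyclohexyl–OC(O)C₆H₄NO₂ > cyclohexyl–SH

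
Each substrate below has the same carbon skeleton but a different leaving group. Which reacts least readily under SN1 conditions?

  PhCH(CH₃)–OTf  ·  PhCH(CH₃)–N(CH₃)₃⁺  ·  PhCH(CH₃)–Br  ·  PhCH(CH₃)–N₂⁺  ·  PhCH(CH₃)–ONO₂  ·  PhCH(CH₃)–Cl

PhCH(CH₃)–N(CH₃)₃⁺

With the same alkyl group throughout, only the leaving group differentiates the rates.
A good leaving group is a weak base: the lower the pKₐ of its conjugate acid, the more readily it departs.
PhCH(CH₃)–N₂⁺ loses N₂: no meaningful conjugate acid; N₂ departs as an exceptionally stable neutral molecule
PhCH(CH₃)–OTf loses OTf⁻: pKₐ(CF₃SO₃H (triflic acid)) ≈ -14
PhCH(CH₃)–Br loses Br⁻: pKₐ(HBr) ≈ -9
PhCH(CH₃)–Cl loses Cl⁻: pKₐ(HCl) ≈ -7
PhCH(CH₃)–ONO₂ loses NO₃⁻: pKₐ(HNO₃) ≈ -1.3
PhCH(CH₃)–N(CH₃)₃⁺ loses NR'₃: pKₐ(R'₃NH⁺) ≈ 10.7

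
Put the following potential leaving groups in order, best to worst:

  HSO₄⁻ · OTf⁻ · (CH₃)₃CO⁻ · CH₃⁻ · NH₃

OTf⁻ > HSO₄⁻ > NH₃ > (CH₃)₃CO⁻ > CH₃⁻

Leaving-group ability tracks the stability of the departed species; conjugate-acid pKₐ is the usual yardstick (lower pKₐ → better LG).
OTf⁻: pKₐ(CF₃SO₃H (triflic acid)) ≈ -14
HSO₄⁻: pKₐ(H₂SO₄) ≈ -3
NH₃: pKₐ(NH₄⁺) ≈ 9.2
(CH₃)₃CO⁻: pKₐ(t-BuOH) ≈ 18
CH₃⁻: pKₐ(CH₄) ≈ 48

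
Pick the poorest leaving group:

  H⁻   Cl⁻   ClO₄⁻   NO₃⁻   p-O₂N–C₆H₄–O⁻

Rank by basicity of the departing species: weakest base leaves most easily.
ClO₄⁻: pKₐ(HClO₄) ≈ -10
Cl⁻: pKₐ(HCl) ≈ -7
NO₃⁻: pKₐ(HNO₃) ≈ -1.3
p-O₂N–C₆H₄–O⁻: pKₐ(p-nitrophenol) ≈ 7.2
H⁻: pKₐ(H₂) ≈ 36

H⁻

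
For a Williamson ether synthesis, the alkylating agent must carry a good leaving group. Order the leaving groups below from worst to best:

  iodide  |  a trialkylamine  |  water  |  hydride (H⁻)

hydride (H⁻) < a trialkylamine < water < iodide

iodide: pKₐ(HI) ≈ -10 — large, highly polarisable; very weak base
water: pKₐ(H₃O⁺) ≈ -1.7 — neutral; leaves from a protonated alcohol (R–OH₂⁺)
a trialkylamine: pKₐ(R'₃NH⁺) ≈ 10.7 — neutral but still a fairly strong base; Hofmann-elimination LG
hydride (H⁻): pKₐ(H₂) ≈ 36 — extremely strong base; leaves only in special hydride-transfer contexts
The question asks for worst first, so the sequence is read in increasing leaving-group ability.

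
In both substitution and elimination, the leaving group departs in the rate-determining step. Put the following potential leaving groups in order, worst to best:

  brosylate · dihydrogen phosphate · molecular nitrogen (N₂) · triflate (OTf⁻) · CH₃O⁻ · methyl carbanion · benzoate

molecular nitrogen (N₂): no meaningful conjugate acid; N₂ departs as an exceptionally stable neutral molecule
triflate (OTf⁻): pKₐ(CF₃SO₃H (triflic acid)) ≈ -14
brosylate: pKₐ(p-BrC₆H₄SO₃H) ≈ -2.8
dihydrogen phosphate: pKₐ(H₃PO₄) ≈ 2.1
benzoate: pKₐ(C₆H₅COOH) ≈ 4.2
CH₃O⁻: pKₐ(CH₃OH) ≈ 15.5
methyl carbanion: pKₐ(CH₄) ≈ 48
Reversing gives the worst-to-best order requested.

methyl carbanion < CH₃O⁻ < benzoate < dihydrogen phosphate < brosylate < triflate (OTf⁻) < molecular nitrogen (N₂)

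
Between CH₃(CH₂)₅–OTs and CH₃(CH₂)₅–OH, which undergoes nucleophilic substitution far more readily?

From CH₃(CH₂)₅–OH the departing group would be OH⁻ (pKₐ(H₂O) ≈ 15.7). Strong base; essentially never leaves without prior activation.
From CH₃(CH₂)₅–OTs the leaving group is OTs⁻ (pKₐ(p-CH₃C₆H₄SO₃H (TsOH)) ≈ -2.8). Resonance-delocalised arenesulfonate.
(In practice CH₃(CH₂)₅–OTs is made from CH₃(CH₂)₅–OH by treatment with TsCl / pyridine, converting the hydroxyl into a tosylate.)

CH₃(CH₂)₅–OTs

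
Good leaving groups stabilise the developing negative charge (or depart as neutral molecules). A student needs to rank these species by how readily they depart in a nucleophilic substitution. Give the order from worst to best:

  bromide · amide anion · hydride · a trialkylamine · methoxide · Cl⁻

amide anion < hydride < methoxide < a trialkylamine < Cl⁻ < bromide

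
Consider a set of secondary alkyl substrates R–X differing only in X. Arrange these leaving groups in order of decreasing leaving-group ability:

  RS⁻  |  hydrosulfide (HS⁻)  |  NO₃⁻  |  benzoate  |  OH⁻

NO₃⁻ > benzoate > hydrosulfide (HS⁻) > RS⁻ > OH⁻

A good leaving group is a weak base: the lower the pKₐ of its conjugate acid, the more readily it departs.
NO₃⁻: pKₐ(HNO₃) ≈ -1.3
benzoate: pKₐ(C₆H₅COOH) ≈ 4.2
hydrosulfide (HS⁻): pKₐ(H₂S) ≈ 7
RS⁻: pKₐ(RSH (a thiol)) ≈ 10.5
OH⁻: pKₐ(H₂O) ≈ 15.7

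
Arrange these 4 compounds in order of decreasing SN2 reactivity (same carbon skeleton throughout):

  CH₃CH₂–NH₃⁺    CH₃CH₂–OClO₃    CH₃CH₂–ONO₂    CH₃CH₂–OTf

Same R in every case — rank the leaving groups.
Leaving-group ability tracks the stability of the departed species; conjugate-acid pKₐ is the usual yardstick (lower pKₐ → better LG).
CH₃CH₂–OTf loses OTf⁻: pKₐ(CF₃SO₃H (triflic acid)) ≈ -14
CH₃CH₂–OClO₃ loses ClO₄⁻: pKₐ(HClO₄) ≈ -10
CH₃CH₂–ONO₂ loses NO₃⁻: pKₐ(HNO₃) ≈ -1.3
CH₃CH₂–NH₃⁺ loses NH₃: pKₐ(NH₄⁺) ≈ 9.2

CH₃CH₂–OTf > CH₃CH₂–OClO₃ > CH₃CH₂–ONO₂ > CH₃CH₂–NH₃⁺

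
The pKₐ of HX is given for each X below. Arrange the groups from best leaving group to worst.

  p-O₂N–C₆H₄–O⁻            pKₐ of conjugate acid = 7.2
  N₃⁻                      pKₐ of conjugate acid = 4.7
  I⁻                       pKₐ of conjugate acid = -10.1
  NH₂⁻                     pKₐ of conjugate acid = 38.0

Lower conjugate-acid pKₐ ⇒ weaker base ⇒ better leaving group.
Sorting by the given values: I⁻ (-10.1), N₃⁻ (4.7), p-O₂N–C₆H₄–O⁻ (7.2), NH₂⁻ (38.0).

I⁻ > N₃⁻ > p-O₂N–C₆H₄–O⁻ > NH₂⁻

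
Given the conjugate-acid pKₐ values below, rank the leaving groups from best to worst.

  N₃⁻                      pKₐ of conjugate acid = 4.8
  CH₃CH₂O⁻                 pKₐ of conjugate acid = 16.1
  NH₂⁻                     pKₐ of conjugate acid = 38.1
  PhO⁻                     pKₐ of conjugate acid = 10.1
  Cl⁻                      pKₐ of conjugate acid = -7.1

Cl⁻ > N₃⁻ > PhO⁻ > CH₃CH₂O⁻ > NH₂⁻

Lower conjugate-acid pKₐ ⇒ weaker base ⇒ better leaving group.
Sorting by the given values: Cl⁻ (-7.1), N₃⁻ (4.8), PhO⁻ (10.1), CH₃CH₂O⁻ (16.1), NH₂⁻ (38.1).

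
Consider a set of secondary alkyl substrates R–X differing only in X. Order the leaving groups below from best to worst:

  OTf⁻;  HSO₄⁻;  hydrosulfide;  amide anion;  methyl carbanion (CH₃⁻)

OTf⁻ > HSO₄⁻ > hydrosulfide > amide anion > methyl carbanion (CH₃⁻)

OTf⁻: pKₐ(CF₃SO₃H (triflic acid)) ≈ -14 — charge spread over three oxygens and a CF₃ group; the premier leaving group in synthesis
HSO₄⁻: pKₐ(H₂SO₄) ≈ -3 — conjugate base of a strong mineral acid
hydrosulfide: pKₐ(H₂S) ≈ 7
amide anion: pKₐ(NH₃) ≈ 38 — extremely strong base; never a leaving group
methyl carbanion (CH₃⁻): pKₐ(CH₄) ≈ 48 — unstabilised carbanion; the worst conceivable leaving group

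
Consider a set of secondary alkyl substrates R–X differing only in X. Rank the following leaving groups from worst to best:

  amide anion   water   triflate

The more stable X⁻ (or X) is on its own — i.e. the weaker a base it is — the better a leaving group it makes.
triflate: pKₐ(CF₃SO₃H (triflic acid)) ≈ -14 — charge spread over three oxygens and a CF₃ group; the premier leaving group in synthesis
water: pKₐ(H₃O⁺) ≈ -1.7 — neutral; leaves from a protonated alcohol (R–OH₂⁺)
amide anion: pKₐ(NH₃) ≈ 38 — extremely strong base; never a leaving group
The question asks for worst first, so the sequence is read in increasing leaving-group ability.

amide anion < water < triflate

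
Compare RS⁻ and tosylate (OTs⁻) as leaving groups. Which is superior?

tosylate (OTs⁻) is the better leaving group.
pKₐ(p-CH₃C₆H₄SO₃H (TsOH)) ≈ -2.8 versus pKₐ(RSH (a thiol)) ≈ 10.5: tosylate (OTs⁻) is the much weaker base.
Resonance-delocalised arenesulfonate.

tosylate (OTs⁻)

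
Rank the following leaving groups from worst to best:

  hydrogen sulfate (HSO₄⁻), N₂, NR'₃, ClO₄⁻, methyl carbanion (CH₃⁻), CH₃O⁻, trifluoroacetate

methyl carbanion (CH₃⁻) < CH₃O⁻ < NR'₃ < trifluoroacetate < hydrogen sulfate (HSO₄⁻) < ClO₄⁻ < N₂

The more stable X⁻ (or X) is on its own — i.e. the weaker a base it is — the better a leaving group it makes.
N₂: no meaningful conjugate acid; N₂ departs as an exceptionally stable neutral molecule
ClO₄⁻: pKₐ(HClO₄) ≈ -10
hydrogen sulfate (HSO₄⁻): pKₐ(H₂SO₄) ≈ -3
trifluoroacetate: pKₐ(CF₃COOH) ≈ 0.2
NR'₃: pKₐ(R'₃NH⁺) ≈ 10.7
CH₃O⁻: pKₐ(CH₃OH) ≈ 15.5
methyl carbanion (CH₃⁻): pKₐ(CH₄) ≈ 48
Listed from poorest to best leaving group as asked.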